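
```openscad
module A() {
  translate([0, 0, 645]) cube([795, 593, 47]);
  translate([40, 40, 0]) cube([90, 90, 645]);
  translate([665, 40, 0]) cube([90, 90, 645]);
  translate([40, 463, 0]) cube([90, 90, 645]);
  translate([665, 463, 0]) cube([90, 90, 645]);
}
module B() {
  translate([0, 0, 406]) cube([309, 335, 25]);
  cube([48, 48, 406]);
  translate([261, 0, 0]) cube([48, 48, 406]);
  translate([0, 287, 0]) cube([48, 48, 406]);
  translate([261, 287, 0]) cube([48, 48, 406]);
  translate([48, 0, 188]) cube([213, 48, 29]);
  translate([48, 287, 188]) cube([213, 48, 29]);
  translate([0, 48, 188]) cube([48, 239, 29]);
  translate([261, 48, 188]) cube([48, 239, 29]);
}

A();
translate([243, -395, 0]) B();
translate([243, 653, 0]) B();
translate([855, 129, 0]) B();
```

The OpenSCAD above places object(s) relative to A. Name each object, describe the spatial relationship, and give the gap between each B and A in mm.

A is a table. B is a stool. Three stools sit around the table at the −y, +y, +x sides. The gap between each stool and the table is 60 mm.

Each stool's nearest face is 60 mm from the table's bounding box.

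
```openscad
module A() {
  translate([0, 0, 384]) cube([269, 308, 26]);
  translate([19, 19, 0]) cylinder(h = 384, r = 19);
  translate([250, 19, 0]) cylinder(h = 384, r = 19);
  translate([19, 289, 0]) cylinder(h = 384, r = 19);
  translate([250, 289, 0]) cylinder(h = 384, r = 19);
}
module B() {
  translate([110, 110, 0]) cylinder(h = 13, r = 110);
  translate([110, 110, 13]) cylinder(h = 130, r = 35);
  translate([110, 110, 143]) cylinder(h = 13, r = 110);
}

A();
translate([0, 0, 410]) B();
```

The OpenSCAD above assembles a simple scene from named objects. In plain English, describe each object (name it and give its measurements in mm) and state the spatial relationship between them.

A is a simple wooden stool: a rectangular seat 269 mm (x) by 308 mm (y), 26 mm thick, top face at z = 410 mm, on four round legs, each 38 mm in diameter. The legs rest on z = 0, each leg's axis is inset half a diameter from the nearest pair of seat edges (so the leg's bounding box is flush with the corner).

B is a spool: two coaxial disc flanges of radius 110 mm and thickness 13 mm, joined by a core cylinder of radius 35 mm and height 130 mm. The lower flange rests on z = 0 and the three cylinders share a vertical axis.

The spool is on top of the stool.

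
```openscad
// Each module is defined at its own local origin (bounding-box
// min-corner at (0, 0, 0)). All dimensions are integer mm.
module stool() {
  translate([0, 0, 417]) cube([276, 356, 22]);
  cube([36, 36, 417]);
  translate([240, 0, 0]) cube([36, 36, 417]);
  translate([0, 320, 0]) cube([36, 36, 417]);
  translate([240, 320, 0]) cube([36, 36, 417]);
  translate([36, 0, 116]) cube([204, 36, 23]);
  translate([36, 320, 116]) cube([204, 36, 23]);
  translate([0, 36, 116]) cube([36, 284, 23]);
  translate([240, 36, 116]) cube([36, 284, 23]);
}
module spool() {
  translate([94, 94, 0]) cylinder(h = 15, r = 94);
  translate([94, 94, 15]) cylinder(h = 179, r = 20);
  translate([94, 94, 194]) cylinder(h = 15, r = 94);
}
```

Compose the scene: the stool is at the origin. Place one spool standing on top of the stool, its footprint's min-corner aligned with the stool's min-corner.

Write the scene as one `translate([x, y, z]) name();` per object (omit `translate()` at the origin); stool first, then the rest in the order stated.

stool();
translate([0, 0, 439]) spool();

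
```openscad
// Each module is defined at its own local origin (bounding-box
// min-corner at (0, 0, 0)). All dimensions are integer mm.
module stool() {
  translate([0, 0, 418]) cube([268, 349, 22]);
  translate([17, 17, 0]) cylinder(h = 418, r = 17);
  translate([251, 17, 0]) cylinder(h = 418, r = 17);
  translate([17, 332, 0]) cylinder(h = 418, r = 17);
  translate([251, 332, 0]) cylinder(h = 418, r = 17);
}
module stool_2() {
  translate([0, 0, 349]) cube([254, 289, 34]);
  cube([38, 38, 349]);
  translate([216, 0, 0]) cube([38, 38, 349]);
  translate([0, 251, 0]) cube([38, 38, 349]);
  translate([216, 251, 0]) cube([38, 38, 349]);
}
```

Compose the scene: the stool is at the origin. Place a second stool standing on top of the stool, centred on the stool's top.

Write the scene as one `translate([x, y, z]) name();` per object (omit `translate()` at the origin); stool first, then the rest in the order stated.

stool();
translate([7, 30, 440]) stool_2();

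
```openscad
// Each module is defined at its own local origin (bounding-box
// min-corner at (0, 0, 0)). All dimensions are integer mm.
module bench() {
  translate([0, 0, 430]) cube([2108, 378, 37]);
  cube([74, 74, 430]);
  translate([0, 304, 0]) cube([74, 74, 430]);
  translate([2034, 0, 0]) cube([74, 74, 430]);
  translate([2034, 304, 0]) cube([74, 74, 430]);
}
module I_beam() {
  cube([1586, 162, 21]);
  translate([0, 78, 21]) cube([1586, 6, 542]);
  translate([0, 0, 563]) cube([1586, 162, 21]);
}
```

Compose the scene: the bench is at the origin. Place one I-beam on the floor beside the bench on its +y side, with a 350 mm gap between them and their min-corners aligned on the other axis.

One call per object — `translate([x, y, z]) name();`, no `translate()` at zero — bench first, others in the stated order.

bench();
translate([0, 728, 0]) I_beam();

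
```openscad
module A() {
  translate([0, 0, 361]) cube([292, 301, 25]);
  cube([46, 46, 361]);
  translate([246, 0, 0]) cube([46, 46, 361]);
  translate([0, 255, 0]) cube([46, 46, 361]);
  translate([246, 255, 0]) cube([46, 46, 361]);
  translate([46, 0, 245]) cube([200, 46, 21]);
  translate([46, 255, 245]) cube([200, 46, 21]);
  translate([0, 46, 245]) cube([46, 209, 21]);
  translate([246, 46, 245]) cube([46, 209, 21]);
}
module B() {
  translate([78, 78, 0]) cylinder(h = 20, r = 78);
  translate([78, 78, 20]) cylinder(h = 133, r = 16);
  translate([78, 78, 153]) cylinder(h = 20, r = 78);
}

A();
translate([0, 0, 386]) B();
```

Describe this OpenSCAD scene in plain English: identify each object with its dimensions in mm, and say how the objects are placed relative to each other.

A is a four-legged stool. The seat is 292×301 mm, 25 mm thick, top at z = 386 mm. It stands on four square legs, each 46×46 mm in cross-section, from z = 0 to the seat underside, each flush with a corner of the seat. Four stretchers, 46 mm wide and 21 mm tall, connect adjacent legs with their undersides at z = 245 mm, each running between the inner faces of the legs it joins and aligned with the legs' outer faces on the other axis.

B is a spool: two coaxial disc flanges of radius 78 mm and thickness 20 mm, joined by a core cylinder of radius 16 mm and height 133 mm. The lower flange rests on z = 0 and the three cylinders share a vertical axis.

The spool is on top of the stool.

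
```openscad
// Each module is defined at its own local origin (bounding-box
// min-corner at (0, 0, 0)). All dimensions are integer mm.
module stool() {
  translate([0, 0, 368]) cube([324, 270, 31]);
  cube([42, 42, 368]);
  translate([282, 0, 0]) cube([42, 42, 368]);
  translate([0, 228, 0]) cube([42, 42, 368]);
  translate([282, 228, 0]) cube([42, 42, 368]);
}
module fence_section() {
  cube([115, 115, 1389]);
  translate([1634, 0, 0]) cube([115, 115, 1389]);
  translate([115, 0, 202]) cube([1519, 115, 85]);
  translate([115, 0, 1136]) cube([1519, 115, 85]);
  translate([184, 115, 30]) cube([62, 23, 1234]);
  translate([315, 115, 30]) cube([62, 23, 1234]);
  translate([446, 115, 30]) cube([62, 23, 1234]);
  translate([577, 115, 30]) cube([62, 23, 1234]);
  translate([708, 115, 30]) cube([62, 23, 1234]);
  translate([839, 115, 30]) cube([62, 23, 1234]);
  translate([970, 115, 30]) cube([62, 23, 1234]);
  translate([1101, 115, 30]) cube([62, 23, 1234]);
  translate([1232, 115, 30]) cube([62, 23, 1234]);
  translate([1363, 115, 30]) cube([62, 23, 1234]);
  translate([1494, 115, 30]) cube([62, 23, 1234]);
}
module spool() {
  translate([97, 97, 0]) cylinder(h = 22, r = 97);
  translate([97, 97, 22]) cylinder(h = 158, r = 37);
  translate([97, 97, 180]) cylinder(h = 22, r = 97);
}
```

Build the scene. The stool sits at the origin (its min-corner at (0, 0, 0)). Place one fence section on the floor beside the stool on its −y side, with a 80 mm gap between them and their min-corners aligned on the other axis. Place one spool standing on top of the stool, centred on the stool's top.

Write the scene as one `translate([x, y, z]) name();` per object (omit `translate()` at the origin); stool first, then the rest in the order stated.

stool();
translate([0, -218, 0]) fence_section();
translate([65, 38, 399]) spool();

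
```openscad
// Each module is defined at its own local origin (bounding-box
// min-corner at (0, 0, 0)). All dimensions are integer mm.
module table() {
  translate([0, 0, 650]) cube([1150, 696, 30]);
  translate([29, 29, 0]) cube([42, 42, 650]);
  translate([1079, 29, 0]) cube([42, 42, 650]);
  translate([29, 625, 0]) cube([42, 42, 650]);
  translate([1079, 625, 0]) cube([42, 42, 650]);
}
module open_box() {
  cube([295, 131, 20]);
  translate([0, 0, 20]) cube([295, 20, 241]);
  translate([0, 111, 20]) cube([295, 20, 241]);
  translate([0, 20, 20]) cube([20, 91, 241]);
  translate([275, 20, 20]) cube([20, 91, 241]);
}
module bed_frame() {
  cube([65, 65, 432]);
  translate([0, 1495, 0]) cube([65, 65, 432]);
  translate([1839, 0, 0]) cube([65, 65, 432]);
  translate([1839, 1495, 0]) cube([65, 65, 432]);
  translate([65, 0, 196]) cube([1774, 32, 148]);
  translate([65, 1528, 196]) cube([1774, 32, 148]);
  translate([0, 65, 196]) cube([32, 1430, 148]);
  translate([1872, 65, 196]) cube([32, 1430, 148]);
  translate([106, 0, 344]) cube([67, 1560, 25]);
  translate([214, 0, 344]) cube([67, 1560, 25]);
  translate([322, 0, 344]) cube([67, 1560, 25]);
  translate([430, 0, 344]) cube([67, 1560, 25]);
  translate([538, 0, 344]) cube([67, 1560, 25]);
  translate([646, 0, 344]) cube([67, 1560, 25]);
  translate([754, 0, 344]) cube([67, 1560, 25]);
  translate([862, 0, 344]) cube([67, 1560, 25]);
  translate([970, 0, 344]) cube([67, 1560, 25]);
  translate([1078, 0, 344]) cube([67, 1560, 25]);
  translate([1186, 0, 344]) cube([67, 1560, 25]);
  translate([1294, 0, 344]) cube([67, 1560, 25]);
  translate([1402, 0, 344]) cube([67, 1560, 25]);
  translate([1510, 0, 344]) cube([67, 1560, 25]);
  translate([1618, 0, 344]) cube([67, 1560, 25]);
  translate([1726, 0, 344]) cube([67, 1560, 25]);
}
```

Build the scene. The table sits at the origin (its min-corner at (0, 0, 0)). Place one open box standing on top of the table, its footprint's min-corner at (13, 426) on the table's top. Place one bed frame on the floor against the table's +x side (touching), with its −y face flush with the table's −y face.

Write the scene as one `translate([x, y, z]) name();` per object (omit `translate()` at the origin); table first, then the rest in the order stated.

table();
translate([13, 426, 680]) open_box();
translate([1150, 0, 0]) bed_frame();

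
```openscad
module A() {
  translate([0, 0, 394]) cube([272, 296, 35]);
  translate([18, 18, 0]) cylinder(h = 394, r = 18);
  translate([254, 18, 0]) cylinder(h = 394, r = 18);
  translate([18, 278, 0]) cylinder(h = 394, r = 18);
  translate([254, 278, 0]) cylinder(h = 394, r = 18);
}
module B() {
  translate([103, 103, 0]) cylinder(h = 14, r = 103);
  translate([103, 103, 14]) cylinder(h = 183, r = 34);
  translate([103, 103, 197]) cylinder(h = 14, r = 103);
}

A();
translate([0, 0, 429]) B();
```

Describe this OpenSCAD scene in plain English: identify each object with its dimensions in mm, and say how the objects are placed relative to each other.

A is a four-legged stool. The seat is a 272×296×35 mm slab whose top surface is at z = 429 mm; four round legs, each 36 mm in diameter, run from the floor (z = 0) to the underside of the seat, each leg's axis is inset half a diameter from the nearest pair of seat edges (so the leg's bounding box is flush with the corner).

B is a spool: two coaxial disc flanges of radius 103 mm and thickness 14 mm, joined by a core cylinder of radius 34 mm and height 183 mm. The lower flange rests on z = 0 and the three cylinders share a vertical axis.

The spool is on top of the stool.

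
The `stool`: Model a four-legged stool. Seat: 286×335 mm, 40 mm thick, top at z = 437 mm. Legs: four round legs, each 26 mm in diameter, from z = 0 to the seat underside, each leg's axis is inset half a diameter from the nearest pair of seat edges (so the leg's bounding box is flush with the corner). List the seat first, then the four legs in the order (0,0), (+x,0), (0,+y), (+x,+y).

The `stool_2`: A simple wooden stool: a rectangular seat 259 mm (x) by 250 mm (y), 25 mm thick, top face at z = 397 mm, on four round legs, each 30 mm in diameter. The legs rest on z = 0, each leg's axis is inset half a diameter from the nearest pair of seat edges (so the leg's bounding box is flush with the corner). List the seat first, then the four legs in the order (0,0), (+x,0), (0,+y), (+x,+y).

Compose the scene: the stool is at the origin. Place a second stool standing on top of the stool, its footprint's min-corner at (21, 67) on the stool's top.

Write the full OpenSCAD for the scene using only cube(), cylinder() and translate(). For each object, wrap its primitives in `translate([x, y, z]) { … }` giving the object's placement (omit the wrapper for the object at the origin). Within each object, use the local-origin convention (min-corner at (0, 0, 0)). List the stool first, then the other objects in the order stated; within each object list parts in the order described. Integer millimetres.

translate([0, 0, 397]) cube([286, 335, 40]);
translate([13, 13, 0]) cylinder(h = 397, r = 13);
translate([273, 13, 0]) cylinder(h = 397, r = 13);
translate([13, 322, 0]) cylinder(h = 397, r = 13);
translate([273, 322, 0]) cylinder(h = 397, r = 13);
translate([21, 67, 437]) {
  translate([0, 0, 372]) cube([259, 250, 25]);
  translate([15, 15, 0]) cylinder(h = 372, r = 15);
  translate([244, 15, 0]) cylinder(h = 372, r = 15);
  translate([15, 235, 0]) cylinder(h = 372, r = 15);
  translate([244, 235, 0]) cylinder(h = 372, r = 15);
}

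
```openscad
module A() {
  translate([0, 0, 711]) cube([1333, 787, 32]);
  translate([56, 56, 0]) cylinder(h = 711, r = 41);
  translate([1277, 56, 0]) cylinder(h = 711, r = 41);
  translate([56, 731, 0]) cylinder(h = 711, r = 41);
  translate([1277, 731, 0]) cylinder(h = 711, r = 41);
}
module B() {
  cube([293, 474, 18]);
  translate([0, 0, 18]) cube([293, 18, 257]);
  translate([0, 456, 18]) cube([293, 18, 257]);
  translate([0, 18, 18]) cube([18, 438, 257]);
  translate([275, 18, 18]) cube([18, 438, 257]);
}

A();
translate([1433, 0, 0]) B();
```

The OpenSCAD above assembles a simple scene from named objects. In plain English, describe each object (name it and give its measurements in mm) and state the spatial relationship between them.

A is a table with a 1333×787 mm rectangular top, 32 mm thick, top surface at z = 743 mm, supported by four round legs of 82 mm diameter, each leg's bounding box inset 15 mm from the nearest pair of top edges, running from the floor.

B is an open storage box with external size 293×474×275 mm and wall thickness 18 mm (the base is also 18 mm thick). The base covers the whole footprint; the four walls stand on the base, with the y-facing walls full-width and the x-facing walls fitting between their inner faces.

The open box is on the floor beside the table on its +x side.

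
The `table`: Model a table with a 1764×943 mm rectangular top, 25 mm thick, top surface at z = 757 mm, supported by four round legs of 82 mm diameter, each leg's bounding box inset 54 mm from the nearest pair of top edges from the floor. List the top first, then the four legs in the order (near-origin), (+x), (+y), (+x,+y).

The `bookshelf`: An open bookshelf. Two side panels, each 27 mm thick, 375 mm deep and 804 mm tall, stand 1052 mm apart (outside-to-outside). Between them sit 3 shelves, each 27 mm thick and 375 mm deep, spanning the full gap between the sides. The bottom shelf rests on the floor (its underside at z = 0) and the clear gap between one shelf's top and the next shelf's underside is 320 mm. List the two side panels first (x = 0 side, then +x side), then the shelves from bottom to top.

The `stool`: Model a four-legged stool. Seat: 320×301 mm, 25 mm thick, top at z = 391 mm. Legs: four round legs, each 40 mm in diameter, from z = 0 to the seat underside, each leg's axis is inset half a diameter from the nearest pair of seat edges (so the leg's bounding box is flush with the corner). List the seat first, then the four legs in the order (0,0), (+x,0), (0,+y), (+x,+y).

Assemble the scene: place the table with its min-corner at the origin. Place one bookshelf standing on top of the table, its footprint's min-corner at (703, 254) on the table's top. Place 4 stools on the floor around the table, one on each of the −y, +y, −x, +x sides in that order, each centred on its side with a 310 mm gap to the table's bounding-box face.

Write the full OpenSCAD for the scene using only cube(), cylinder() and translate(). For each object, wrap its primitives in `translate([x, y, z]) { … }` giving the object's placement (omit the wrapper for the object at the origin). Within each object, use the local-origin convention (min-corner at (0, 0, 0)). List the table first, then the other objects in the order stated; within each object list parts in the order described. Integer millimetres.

translate([0, 0, 732]) cube([1764, 943, 25]);
translate([95, 95, 0]) cylinder(h = 732, r = 41);
translate([1669, 95, 0]) cylinder(h = 732, r = 41);
translate([95, 848, 0]) cylinder(h = 732, r = 41);
translate([1669, 848, 0]) cylinder(h = 732, r = 41);
translate([703, 254, 757]) {
  cube([27, 375, 804]);
  translate([1025, 0, 0]) cube([27, 375, 804]);
  translate([27, 0, 0]) cube([998, 375, 27]);
  translate([27, 0, 347]) cube([998, 375, 27]);
  translate([27, 0, 694]) cube([998, 375, 27]);
}
translate([722, -611, 0]) {
  translate([0, 0, 366]) cube([320, 301, 25]);
  translate([20, 20, 0]) cylinder(h = 366, r = 20);
  translate([300, 20, 0]) cylinder(h = 366, r = 20);
  translate([20, 281, 0]) cylinder(h = 366, r = 20);
  translate([300, 281, 0]) cylinder(h = 366, r = 20);
}
translate([722, 1253, 0]) {
  translate([0, 0, 366]) cube([320, 301, 25]);
  translate([20, 20, 0]) cylinder(h = 366, r = 20);
  translate([300, 20, 0]) cylinder(h = 366, r = 20);
  translate([20, 281, 0]) cylinder(h = 366, r = 20);
  translate([300, 281, 0]) cylinder(h = 366, r = 20);
}
translate([-630, 321, 0]) {
  translate([0, 0, 366]) cube([320, 301, 25]);
  translate([20, 20, 0]) cylinder(h = 366, r = 20);
  translate([300, 20, 0]) cylinder(h = 366, r = 20);
  translate([20, 281, 0]) cylinder(h = 366, r = 20);
  translate([300, 281, 0]) cylinder(h = 366, r = 20);
}
translate([2074, 321, 0]) {
  translate([0, 0, 366]) cube([320, 301, 25]);
  translate([20, 20, 0]) cylinder(h = 366, r = 20);
  translate([300, 20, 0]) cylinder(h = 366, r = 20);
  translate([20, 281, 0]) cylinder(h = 366, r = 20);
  translate([300, 281, 0]) cylinder(h = 366, r = 20);
}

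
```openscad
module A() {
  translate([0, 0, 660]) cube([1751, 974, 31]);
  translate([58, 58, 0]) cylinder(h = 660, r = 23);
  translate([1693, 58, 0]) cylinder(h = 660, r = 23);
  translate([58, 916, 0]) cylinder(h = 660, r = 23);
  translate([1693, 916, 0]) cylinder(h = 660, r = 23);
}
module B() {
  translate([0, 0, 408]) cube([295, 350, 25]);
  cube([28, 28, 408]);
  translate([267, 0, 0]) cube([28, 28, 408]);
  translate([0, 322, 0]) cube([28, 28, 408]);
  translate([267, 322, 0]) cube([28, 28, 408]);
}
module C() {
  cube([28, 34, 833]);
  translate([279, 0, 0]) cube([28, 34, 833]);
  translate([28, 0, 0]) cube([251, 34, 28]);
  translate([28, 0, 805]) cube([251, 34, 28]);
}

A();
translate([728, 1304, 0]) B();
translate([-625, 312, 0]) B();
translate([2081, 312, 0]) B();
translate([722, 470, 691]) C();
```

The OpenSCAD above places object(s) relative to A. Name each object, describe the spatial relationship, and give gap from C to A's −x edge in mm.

The picture frame's min-x is at 722; the table's min-x is 0; gap = 722 mm.

A is a table. B is a stool. C is a picture frame. Three stools sit around the table at the +y, −x, +x sides. The picture frame is on top of the table, centred. The gap from the picture frame to the table's −x edge is 722 mm.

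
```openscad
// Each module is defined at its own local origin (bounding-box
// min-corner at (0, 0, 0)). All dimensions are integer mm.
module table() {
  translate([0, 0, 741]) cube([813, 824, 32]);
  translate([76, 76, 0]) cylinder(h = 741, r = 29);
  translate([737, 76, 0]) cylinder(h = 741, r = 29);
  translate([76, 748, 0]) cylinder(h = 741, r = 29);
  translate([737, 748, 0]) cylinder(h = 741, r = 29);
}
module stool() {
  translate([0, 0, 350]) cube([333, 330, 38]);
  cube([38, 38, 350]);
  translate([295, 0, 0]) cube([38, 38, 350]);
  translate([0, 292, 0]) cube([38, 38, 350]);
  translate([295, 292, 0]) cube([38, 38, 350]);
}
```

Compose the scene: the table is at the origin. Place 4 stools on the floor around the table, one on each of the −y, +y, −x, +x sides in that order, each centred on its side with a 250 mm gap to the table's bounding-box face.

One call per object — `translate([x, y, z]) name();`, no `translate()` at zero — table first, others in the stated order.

table();
translate([240, -580, 0]) stool();
translate([240, 1074, 0]) stool();
translate([-583, 247, 0]) stool();
translate([1063, 247, 0]) stool();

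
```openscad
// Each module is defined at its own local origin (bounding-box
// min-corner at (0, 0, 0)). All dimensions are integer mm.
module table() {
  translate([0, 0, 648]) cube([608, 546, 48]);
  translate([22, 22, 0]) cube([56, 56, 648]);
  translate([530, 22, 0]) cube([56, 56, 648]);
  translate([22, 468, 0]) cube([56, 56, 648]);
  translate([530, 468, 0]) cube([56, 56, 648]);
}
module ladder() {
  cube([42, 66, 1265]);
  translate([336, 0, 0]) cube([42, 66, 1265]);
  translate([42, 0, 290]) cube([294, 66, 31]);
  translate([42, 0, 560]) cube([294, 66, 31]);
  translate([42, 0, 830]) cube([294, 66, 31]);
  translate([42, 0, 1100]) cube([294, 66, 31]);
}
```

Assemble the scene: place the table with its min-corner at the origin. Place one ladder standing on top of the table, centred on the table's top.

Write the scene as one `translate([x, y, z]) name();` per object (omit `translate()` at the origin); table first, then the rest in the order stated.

table();
translate([115, 240, 696]) ladder();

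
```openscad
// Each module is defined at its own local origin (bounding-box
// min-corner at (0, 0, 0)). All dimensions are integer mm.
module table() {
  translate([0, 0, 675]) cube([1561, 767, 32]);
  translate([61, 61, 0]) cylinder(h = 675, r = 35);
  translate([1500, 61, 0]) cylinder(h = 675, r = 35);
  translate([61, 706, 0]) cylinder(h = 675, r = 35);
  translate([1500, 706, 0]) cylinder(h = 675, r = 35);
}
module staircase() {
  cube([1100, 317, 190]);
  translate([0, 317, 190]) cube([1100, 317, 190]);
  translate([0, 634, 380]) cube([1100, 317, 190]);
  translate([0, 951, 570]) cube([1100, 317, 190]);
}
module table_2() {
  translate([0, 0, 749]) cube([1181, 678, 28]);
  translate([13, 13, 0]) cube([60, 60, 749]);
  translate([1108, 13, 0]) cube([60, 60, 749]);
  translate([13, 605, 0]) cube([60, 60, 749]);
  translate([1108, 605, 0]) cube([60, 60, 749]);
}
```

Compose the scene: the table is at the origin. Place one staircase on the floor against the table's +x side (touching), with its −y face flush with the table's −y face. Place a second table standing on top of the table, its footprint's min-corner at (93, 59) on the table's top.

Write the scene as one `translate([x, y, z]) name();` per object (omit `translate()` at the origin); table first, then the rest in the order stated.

table();
translate([1561, 0, 0]) staircase();
translate([93, 59, 707]) table_2();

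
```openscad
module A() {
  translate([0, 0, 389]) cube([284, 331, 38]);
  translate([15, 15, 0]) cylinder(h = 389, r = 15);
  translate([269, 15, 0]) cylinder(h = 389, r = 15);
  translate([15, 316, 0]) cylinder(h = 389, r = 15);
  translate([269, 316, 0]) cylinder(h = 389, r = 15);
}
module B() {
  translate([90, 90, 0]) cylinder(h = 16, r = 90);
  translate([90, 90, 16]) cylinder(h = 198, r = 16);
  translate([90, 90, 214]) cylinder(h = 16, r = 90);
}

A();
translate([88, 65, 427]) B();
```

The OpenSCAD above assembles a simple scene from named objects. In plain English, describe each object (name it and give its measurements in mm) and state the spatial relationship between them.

A is a four-legged stool. The seat is a 284×331×38 mm slab whose top surface is at z = 427 mm; four round legs, each 30 mm in diameter, run from the floor (z = 0) to the underside of the seat, each leg's axis is inset half a diameter from the nearest pair of seat edges (so the leg's bounding box is flush with the corner).

B is a spool: two coaxial disc flanges of radius 90 mm and thickness 16 mm, joined by a core cylinder of radius 16 mm and height 198 mm. The lower flange rests on z = 0 and the three cylinders share a vertical axis.

The spool is on top of the stool.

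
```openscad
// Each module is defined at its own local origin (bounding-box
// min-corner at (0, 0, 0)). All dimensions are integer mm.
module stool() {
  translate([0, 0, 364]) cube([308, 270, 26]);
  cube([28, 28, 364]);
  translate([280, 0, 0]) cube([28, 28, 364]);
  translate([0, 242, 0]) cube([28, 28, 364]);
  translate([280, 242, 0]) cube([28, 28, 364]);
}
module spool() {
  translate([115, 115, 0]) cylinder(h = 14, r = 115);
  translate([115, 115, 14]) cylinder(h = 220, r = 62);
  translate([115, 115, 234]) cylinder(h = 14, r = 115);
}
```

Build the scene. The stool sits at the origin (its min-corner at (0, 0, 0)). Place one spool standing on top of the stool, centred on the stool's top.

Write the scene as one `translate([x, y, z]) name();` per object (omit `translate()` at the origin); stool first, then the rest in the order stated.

stool();
translate([39, 20, 390]) spool();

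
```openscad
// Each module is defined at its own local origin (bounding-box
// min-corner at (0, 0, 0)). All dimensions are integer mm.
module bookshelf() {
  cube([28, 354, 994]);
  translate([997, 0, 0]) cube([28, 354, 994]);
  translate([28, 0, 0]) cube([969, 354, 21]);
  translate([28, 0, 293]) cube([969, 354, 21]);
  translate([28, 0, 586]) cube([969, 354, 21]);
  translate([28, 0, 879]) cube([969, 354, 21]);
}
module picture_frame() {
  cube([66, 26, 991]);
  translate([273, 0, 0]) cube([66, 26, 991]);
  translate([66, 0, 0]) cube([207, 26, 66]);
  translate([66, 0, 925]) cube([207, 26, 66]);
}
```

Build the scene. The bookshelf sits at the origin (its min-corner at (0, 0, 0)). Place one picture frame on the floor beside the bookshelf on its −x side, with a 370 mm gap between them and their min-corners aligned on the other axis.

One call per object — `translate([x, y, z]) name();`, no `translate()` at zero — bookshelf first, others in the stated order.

bookshelf();
translate([-709, 0, 0]) picture_frame();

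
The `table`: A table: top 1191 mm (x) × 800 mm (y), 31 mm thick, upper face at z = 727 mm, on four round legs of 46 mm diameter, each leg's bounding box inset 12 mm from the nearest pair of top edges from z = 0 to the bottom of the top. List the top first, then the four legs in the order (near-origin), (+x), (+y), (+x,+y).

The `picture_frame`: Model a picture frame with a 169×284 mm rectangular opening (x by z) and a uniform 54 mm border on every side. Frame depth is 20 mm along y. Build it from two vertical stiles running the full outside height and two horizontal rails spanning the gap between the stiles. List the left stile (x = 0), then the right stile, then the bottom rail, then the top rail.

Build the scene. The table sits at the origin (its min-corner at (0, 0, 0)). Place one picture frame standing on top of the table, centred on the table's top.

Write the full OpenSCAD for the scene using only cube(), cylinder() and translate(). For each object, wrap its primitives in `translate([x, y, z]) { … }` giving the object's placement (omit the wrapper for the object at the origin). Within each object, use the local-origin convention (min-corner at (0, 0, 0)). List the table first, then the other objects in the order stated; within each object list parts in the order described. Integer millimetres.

translate([0, 0, 696]) cube([1191, 800, 31]);
translate([35, 35, 0]) cylinder(h = 696, r = 23);
translate([1156, 35, 0]) cylinder(h = 696, r = 23);
translate([35, 765, 0]) cylinder(h = 696, r = 23);
translate([1156, 765, 0]) cylinder(h = 696, r = 23);
translate([457, 390, 727]) {
  cube([54, 20, 392]);
  translate([223, 0, 0]) cube([54, 20, 392]);
  translate([54, 0, 0]) cube([169, 20, 54]);
  translate([54, 0, 338]) cube([169, 20, 54]);
}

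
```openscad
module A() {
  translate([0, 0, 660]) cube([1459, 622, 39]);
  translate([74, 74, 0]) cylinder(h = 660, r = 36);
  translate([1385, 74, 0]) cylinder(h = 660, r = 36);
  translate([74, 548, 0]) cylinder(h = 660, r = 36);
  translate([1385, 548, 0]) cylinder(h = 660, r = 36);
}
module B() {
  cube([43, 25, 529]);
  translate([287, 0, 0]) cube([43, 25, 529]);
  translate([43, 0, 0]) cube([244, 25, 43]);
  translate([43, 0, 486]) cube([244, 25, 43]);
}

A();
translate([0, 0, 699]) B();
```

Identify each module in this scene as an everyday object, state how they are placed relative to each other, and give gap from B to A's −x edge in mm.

A is a table. B is a picture frame. The picture frame is on top of the table. The gap from the picture frame to the table's −x edge is 0 mm.

The picture frame's min-x is at 0; the table's min-x is 0; gap = 0 mm.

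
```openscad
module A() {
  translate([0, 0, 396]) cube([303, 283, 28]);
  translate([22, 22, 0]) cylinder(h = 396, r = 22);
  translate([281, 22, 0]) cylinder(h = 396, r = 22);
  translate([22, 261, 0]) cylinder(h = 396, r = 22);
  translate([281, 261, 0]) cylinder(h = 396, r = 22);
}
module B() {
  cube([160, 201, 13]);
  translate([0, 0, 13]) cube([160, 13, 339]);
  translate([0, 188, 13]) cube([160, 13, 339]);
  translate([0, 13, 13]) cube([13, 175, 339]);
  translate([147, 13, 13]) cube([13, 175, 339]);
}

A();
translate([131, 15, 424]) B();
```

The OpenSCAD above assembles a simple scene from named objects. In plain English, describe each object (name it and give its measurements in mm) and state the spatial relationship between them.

A is a four-legged stool. The seat is a 303×283×28 mm slab whose top surface is at z = 424 mm; four round legs, each 44 mm in diameter, run from the floor (z = 0) to the underside of the seat, each leg's axis is inset half a diameter from the nearest pair of seat edges (so the leg's bounding box is flush with the corner).

B is an open-topped rectangular box: outside dimensions 160×201×352 mm, with a uniform wall and base thickness of 13 mm. The base is a full 160×201 slab on the floor; four walls sit on top of the base. The front and back walls (the −y and +y sides) span the full width; the two side walls fit between them.

The open box is on top of the stool.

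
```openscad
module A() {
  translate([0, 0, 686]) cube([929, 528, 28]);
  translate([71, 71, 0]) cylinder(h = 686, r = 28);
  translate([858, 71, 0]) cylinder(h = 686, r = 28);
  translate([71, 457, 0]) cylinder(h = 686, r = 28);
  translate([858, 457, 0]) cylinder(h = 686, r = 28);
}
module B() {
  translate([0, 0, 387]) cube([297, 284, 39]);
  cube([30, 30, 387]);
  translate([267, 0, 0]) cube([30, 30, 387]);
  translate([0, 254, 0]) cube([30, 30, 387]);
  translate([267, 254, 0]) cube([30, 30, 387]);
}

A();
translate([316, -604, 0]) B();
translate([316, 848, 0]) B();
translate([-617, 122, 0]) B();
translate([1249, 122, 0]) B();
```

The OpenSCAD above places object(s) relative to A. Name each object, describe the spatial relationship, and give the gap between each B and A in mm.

Each stool's nearest face is 320 mm from the table's bounding box.

A is a table. B is a stool. Four stools sit around the table at the −y, +y, −x, +x sides. The gap between each stool and the table is 320 mm.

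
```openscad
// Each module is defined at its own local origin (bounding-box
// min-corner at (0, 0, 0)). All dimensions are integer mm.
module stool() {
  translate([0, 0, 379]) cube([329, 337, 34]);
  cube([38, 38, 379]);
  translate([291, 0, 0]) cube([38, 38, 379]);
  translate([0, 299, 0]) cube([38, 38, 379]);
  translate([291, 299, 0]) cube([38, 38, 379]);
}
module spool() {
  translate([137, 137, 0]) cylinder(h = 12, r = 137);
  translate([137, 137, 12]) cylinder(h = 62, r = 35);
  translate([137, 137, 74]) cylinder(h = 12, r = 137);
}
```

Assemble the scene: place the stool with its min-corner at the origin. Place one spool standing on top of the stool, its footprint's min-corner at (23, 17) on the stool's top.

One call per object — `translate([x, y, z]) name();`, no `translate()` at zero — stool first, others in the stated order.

stool();
translate([23, 17, 413]) spool();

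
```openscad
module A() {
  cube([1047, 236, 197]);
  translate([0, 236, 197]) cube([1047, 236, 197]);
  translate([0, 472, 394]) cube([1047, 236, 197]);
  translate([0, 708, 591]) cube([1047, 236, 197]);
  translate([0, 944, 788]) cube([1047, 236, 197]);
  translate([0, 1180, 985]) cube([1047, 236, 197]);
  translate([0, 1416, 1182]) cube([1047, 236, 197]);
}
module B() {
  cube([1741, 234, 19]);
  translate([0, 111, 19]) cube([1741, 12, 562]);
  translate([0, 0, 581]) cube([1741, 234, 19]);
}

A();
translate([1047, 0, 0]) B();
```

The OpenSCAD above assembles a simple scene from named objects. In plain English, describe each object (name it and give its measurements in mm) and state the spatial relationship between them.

A is a run of 7 identical solid stair steps. Each tread is 1047×236 mm and each step block is 197 mm high. Step 1 rests on the floor; step k is offset from step 1 by (k−1)×236 mm in y and (k−1)×197 mm in z.

B is an I-beam lying along x, 1741 mm long. Overall section height 600 mm. Two flanges 234 mm wide (y) and 19 mm thick, one on the floor and one at the top; a web 12 mm thick runs between them, centred on the flange width.

The I-beam is against the staircase's +x side, with their −y faces flush.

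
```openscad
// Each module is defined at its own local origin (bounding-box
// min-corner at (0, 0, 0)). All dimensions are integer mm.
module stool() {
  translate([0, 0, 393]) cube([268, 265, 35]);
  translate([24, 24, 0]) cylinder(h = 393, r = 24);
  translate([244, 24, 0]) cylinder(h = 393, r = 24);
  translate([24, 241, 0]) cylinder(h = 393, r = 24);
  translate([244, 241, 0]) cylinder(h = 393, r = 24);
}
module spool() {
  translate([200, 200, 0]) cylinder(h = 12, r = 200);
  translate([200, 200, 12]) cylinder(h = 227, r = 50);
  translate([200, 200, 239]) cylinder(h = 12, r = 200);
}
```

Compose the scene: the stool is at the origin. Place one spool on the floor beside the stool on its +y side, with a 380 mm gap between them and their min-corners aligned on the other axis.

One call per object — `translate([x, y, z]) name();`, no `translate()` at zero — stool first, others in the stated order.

stool();
translate([0, 645, 0]) spool();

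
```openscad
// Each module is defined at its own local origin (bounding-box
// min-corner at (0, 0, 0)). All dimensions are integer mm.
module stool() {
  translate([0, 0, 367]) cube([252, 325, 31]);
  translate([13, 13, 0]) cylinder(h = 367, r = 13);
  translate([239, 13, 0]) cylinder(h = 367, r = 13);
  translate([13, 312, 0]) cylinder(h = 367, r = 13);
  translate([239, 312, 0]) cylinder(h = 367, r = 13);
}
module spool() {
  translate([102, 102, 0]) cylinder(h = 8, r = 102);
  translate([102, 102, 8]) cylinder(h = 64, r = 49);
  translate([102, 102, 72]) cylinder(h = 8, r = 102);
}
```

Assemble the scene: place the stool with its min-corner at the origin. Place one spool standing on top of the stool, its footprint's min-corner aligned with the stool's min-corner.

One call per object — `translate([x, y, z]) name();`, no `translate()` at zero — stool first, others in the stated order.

stool();
translate([0, 0, 398]) spool();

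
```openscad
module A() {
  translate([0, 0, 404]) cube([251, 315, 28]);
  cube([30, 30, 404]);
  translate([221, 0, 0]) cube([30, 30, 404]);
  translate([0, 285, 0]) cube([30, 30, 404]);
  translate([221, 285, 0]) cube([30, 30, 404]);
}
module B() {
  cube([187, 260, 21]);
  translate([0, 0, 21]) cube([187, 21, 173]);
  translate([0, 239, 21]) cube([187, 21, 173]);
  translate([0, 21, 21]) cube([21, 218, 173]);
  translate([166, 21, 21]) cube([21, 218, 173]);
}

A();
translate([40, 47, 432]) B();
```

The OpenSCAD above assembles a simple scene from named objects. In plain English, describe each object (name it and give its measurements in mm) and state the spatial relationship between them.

A is a four-legged stool. The seat is a 251×315×28 mm slab whose top surface is at z = 432 mm; four square legs, each 30×30 mm in cross-section, run from the floor (z = 0) to the underside of the seat, each flush with a corner of the seat.

B is an open storage box with external size 187×260×194 mm and wall thickness 21 mm (the base is also 21 mm thick). The base covers the whole footprint; the four walls stand on the base, with the y-facing walls full-width and the x-facing walls fitting between their inner faces.

The open box is on top of the stool.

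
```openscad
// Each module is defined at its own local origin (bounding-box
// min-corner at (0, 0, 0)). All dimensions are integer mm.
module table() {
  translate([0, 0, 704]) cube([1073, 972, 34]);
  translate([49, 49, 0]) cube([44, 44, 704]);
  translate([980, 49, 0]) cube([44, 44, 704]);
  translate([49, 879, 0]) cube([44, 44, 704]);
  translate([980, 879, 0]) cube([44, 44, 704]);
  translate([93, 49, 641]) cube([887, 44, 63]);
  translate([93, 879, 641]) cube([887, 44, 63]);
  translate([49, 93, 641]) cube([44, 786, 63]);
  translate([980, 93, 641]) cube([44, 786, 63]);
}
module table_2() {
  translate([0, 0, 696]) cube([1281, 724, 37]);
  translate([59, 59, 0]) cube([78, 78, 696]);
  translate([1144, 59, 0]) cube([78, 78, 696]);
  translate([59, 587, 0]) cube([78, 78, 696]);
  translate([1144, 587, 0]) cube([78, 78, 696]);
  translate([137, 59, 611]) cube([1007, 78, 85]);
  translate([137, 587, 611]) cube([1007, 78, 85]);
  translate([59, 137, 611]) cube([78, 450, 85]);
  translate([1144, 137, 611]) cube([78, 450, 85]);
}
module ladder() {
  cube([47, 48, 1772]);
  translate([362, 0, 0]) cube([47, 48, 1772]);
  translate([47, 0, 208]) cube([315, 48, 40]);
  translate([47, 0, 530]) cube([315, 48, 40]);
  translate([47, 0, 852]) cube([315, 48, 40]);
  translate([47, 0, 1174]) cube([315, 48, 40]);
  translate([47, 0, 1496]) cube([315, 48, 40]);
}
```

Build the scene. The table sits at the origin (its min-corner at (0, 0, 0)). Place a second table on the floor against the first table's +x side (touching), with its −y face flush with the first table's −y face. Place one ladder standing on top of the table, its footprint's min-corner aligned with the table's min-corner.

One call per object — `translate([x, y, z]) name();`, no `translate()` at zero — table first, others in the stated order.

table();
translate([1073, 0, 0]) table_2();
translate([0, 0, 738]) ladder();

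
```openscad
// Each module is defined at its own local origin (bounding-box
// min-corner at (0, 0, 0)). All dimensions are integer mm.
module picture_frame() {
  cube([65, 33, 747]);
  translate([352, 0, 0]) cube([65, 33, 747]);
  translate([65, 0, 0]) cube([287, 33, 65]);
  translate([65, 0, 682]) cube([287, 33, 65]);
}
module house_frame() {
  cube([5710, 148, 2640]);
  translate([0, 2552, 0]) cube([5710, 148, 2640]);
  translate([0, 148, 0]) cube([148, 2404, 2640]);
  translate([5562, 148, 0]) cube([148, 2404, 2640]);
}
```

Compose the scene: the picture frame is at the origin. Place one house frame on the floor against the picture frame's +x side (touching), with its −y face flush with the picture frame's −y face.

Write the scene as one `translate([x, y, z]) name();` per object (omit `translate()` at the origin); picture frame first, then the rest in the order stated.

picture_frame();
translate([417, 0, 0]) house_frame();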